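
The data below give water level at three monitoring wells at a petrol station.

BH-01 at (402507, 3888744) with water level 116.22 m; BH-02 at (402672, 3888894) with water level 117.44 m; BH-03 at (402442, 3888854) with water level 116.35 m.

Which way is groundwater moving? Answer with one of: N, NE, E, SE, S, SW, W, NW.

With h = a·x + b·y + c and BH-01 as origin, the differences give:
  165·a + 150·b = +1.22
  (-65)·a + 110·b = +0.13
Eliminate b (×110 and ×150, subtract): 27900·a = 114.700 → a = ∂h/∂x = +0.004111
Back-substitute: b = ∂h/∂y = +0.003611.
Flow = −∇h = (-0.004111 east, -0.003611 north), which points southwest.

SW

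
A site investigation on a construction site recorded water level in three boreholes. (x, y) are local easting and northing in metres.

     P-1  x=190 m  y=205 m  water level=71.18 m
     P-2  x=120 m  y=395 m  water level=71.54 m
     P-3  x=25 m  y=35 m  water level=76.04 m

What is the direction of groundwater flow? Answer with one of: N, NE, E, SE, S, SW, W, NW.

With h = a·x + b·y + c and P-1 as origin, the differences give:
  (-70)·a + 190·b = +0.36
  (-165)·a + (-170)·b = +4.86
Eliminate b (×(-170) and ×190, subtract): 43250·a = -984.600 → a = ∂h/∂x = -0.02277
Back-substitute: b = ∂h/∂y = -0.006492.
Flow = −∇h = (+0.02277 east, +0.006492 north), which points east.

E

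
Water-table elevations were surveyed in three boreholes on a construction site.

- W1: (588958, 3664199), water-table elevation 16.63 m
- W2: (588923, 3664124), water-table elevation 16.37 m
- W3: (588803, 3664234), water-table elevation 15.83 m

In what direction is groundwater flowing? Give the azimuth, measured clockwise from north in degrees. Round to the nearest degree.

Taking W1 as reference: W2−W1 = (-35, -75, -0.26); W3−W1 = (-155, 35, -0.80).
Solve a·Δx + b·Δy = Δh: det = (-35)·35 − (-155)·(-75) = -12850.
∂h/∂x = [(-0.26)·35 − (-0.80)·(-75)] / -12850 = +0.005377
∂h/∂y = [(-35)·(-0.80) − (-155)·(-0.26)] / -12850 = +0.0009572
Flow direction (−∇h) has components (-0.005377 E, -0.0009572 N).
Azimuth = atan2(E, N) = atan2(-0.005377, -0.0009572) = 259.9° ≈ 260°.

260°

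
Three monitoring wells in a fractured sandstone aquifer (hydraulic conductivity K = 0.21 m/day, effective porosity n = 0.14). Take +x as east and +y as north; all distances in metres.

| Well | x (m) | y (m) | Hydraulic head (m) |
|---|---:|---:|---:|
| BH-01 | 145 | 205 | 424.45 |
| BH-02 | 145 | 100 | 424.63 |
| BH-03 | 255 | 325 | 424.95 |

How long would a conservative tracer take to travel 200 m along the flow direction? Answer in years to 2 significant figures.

55 years

Taking BH-01 as reference: BH-02−BH-01 = (0, -105, +0.18); BH-03−BH-01 = (110, 120, +0.50).
Determinant of the coordinate differences = 0·120 − 110·(-105) = 11550.
∂h/∂x = [(+0.18)·120 − (+0.50)·(-105)] / 11550 = +0.006416
∂h/∂y = [0·(+0.50) − 110·(+0.18)] / 11550 = -0.001714
|∇h| = √(0.006416² + -0.001714²) = 0.006641
Seepage velocity v = K·i/n = 0.21 × 0.006641 / 0.14 = 0.009961 m/day.
t = 200 / 0.009961 = 2.008e+04 days = 55 years.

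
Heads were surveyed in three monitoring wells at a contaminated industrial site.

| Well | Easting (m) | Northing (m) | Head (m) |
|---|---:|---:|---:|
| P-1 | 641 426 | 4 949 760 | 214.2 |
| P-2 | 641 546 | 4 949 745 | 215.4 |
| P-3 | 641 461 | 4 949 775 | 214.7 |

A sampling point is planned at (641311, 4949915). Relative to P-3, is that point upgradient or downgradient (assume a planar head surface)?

downgradient

Taking P-1 as reference: P-2−P-1 = (120, -15, +1.2); P-3−P-1 = (35, 15, +0.5).
Determinant of the coordinate differences = 120·15 − 35·(-15) = 2325.
∂h/∂x = [(+1.2)·15 − (+0.5)·(-15)] / 2325 = +0.01097
∂h/∂y = [120·(+0.5) − 35·(+1.2)] / 2325 = +0.007742
Head at (641311, 4949915) = 214.2 + (+0.01097)·(-115) + (+0.007742)·(155) = 214.14 m.
That is lower than the 214.7 m at P-3, so the point is downgradient.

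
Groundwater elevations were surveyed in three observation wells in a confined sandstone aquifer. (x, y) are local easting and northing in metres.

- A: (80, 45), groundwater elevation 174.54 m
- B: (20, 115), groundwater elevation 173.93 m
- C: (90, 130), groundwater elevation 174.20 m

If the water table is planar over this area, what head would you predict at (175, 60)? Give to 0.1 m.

174.9 m

Taking A as reference: B−A = (-60, 70, -0.61); C−A = (10, 85, -0.34).
Solve a·Δx + b·Δy = Δh: det = (-60)·85 − 10·70 = -5800.
∂h/∂x = [(-0.61)·85 − (-0.34)·70] / -5800 = +0.004836
∂h/∂y = [(-60)·(-0.34) − 10·(-0.61)] / -5800 = -0.004569
h(175, 60) = 174.54 + (+0.004836)·(95) + (-0.004569)·(15) = 174.54 +0.459 -0.069 = 174.931 m.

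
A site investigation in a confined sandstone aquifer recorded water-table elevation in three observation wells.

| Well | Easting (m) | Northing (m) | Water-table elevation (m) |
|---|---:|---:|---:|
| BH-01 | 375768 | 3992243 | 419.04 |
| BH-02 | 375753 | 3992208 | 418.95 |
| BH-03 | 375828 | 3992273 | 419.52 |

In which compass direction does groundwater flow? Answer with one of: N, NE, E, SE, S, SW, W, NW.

With h = a·x + b·y + c and BH-01 as origin, the differences give:
  (-15)·a + (-35)·b = -0.09
  60·a + 30·b = +0.48
Eliminate b (×30 and ×(-35), subtract): 1650·a = 14.100 → a = ∂h/∂x = +0.008545
Back-substitute: b = ∂h/∂y = -0.001091.
Flow = −∇h = (-0.008545 east, +0.001091 north), which points west.

W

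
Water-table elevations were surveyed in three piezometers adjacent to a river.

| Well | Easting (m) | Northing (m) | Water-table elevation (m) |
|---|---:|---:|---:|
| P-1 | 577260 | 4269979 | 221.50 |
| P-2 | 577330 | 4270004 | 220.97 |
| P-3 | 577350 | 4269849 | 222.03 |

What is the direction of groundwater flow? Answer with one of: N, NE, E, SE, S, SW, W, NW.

Taking P-1 as reference: P-2−P-1 = (70, 25, -0.53); P-3−P-1 = (90, -130, +0.53).
Determinant of the coordinate differences = 70·(-130) − 90·25 = -11350.
∂h/∂x = [(-0.53)·(-130) − (+0.53)·25] / -11350 = -0.004903
∂h/∂y = [70·(+0.53) − 90·(-0.53)] / -11350 = -0.007471
Flow = −∇h = (+0.004903 east, +0.007471 north), which points northeast.

NE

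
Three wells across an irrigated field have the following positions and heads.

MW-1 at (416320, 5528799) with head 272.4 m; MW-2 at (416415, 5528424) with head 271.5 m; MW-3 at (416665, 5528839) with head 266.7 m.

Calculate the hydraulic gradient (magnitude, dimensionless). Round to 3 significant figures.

Taking MW-1 as reference: MW-2−MW-1 = (95, -375, -0.9); MW-3−MW-1 = (345, 40, -5.7).
Determinant of the coordinate differences = 95·40 − 345·(-375) = 133175.
∂h/∂x = [(-0.9)·40 − (-5.7)·(-375)] / 133175 = -0.01632
∂h/∂y = [95·(-5.7) − 345·(-0.9)] / 133175 = -0.001735
|∇h| = √(-0.01632² + -0.001735²) = 0.01641

0.0164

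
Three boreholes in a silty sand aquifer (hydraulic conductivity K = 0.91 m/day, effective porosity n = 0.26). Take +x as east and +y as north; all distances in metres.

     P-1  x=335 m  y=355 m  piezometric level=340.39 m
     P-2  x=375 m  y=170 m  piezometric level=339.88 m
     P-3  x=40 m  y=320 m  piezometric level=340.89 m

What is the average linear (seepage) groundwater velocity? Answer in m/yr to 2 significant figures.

Three-point gradient (reference P-1): Δ to P-2 = (40, -185, -0.51), Δ to P-3 = (-295, -35, +0.50).
∂h/∂x = -0.001971, ∂h/∂y = +0.002331 (det = -55975).
|∇h| = √(-0.001971² + 0.002331²) = 0.003053
Seepage velocity v = K·i/n = 0.91 × 0.003053 / 0.26 = 0.01069 m/day = 3.905 m/yr.

3.9 m/yr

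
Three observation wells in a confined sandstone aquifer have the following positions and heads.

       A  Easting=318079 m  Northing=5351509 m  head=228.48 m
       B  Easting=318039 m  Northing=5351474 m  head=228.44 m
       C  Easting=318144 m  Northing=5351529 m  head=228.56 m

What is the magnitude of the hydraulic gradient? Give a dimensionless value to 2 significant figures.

Differences from A: to B (Δx, Δy, Δh) = (-40, -35, -0.04); to C = (65, 20, +0.08).
Determinant of the coordinate differences = (-40)·20 − 65·(-35) = 1475.
∂h/∂x = [(-0.04)·20 − (+0.08)·(-35)] / 1475 = +0.001356
∂h/∂y = [(-40)·(+0.08) − 65·(-0.04)] / 1475 = -0.0004068
|∇h| = √(0.001356² + -0.0004068²) = 0.001416

0.0014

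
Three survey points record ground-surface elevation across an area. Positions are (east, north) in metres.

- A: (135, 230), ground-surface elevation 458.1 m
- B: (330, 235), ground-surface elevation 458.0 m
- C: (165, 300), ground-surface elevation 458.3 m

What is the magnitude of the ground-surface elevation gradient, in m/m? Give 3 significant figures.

0.00317 m/m

Three-point gradient (reference A): Δ to B = (195, 5, -0.1), Δ to C = (30, 70, +0.2).
∂z/∂x = -0.0005926, ∂z/∂y = +0.003111 (det = 13500).
|∇f| = √(-0.0005926² + 0.003111²) = 0.003167 m/m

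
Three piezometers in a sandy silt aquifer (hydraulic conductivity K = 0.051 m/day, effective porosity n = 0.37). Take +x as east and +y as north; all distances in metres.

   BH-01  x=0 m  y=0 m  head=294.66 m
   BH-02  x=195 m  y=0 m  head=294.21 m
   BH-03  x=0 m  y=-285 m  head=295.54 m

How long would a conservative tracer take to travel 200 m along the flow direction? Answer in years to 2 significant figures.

∂h/∂x = (294.21 − 294.66) / (195 − 0) = -0.002308
∂h/∂y = (295.54 − 294.66) / (-285 − 0) = -0.003088
|∇h| = √(-0.002308² + -0.003088²) = 0.003855
Seepage velocity v = K·i/n = 0.051 × 0.003855 / 0.37 = 0.0005314 m/day.
t = 200 / 0.0005314 = 3.764e+05 days = 1.03e+03 years.

1000 years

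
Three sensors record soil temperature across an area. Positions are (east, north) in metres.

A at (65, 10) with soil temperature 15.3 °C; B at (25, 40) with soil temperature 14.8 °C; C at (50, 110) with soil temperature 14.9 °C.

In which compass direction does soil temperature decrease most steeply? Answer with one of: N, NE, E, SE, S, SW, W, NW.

With T = a·x + b·y + c and A as origin, the differences give:
  (-40)·a + 30·b = -0.5
  (-15)·a + 100·b = -0.4
Eliminate b (×100 and ×30, subtract): -3550·a = -38.00 → a = ∂T/∂x = +0.01070
Back-substitute: b = ∂T/∂y = -0.002394.
Steepest decrease is along −∇f = (-0.01070 E, +0.002394 N) → west.

W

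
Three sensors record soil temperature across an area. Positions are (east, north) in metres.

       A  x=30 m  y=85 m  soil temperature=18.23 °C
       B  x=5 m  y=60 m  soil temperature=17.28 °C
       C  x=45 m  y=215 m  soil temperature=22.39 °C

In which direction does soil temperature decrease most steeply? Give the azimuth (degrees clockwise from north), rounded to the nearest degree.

192°

Taking A as reference: B−A = (-25, -25, -0.95); C−A = (15, 130, +4.16).
Solve a·Δx + b·Δy = ΔT: det = (-25)·130 − 15·(-25) = -2875.
∂T/∂x = [(-0.95)·130 − (+4.16)·(-25)] / -2875 = +0.006783
∂T/∂y = [(-25)·(+4.16) − 15·(-0.95)] / -2875 = +0.03122
Steepest decrease is along −∇f: components (-0.006783 E, -0.03122 N).
Azimuth = atan2(-0.006783, -0.03122) = 192.3° ≈ 192°.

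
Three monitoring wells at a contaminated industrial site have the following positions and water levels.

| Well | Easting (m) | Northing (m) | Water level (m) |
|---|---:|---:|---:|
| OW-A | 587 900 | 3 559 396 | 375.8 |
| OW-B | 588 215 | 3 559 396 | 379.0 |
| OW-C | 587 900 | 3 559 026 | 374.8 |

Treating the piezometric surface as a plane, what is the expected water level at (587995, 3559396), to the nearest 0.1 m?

376.8 m

∂h/∂x = (379.0 − 375.8) / (588215 − 587900) = +0.01016
∂h/∂y = (374.8 − 375.8) / (3559026 − 3559396) = +0.002703
h(587995, 3559396) = 375.8 + (+0.01016)·(95) + (+0.002703)·(0) = 375.8 +0.965 +0.000 = 376.765 m.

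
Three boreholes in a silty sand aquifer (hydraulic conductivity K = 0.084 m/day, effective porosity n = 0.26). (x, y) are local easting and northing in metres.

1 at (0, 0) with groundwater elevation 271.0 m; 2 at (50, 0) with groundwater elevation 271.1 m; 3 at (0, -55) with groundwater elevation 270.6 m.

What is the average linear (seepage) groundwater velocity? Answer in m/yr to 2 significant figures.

0.89 m/yr

∂h/∂x = (271.1 − 271.0) / (50 − 0) = +0.002000
∂h/∂y = (270.6 − 271.0) / (-55 − 0) = +0.007273
|∇h| = √(0.002000² + 0.007273²) = 0.007543
Seepage velocity v = K·i/n = 0.084 × 0.007543 / 0.26 = 0.002437 m/day = 0.8901 m/yr.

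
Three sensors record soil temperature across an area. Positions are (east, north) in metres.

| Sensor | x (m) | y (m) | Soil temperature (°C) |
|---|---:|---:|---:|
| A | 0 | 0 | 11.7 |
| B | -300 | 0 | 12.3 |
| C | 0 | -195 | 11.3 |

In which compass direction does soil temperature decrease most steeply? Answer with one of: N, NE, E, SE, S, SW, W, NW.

∂T/∂x = (12.3 − 11.7) / (-300 − 0) = -0.002000
∂T/∂y = (11.3 − 11.7) / (-195 − 0) = +0.002051
Steepest decrease is along −∇f = (+0.002000 E, -0.002051 N) → southeast.

SE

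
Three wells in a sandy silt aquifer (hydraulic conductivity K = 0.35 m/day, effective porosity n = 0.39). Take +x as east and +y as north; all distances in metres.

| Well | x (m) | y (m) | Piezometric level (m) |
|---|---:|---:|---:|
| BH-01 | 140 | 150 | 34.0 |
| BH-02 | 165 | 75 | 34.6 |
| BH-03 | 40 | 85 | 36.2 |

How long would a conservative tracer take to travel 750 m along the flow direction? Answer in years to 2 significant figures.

Three-point gradient (reference BH-01): Δ to BH-02 = (25, -75, +0.6), Δ to BH-03 = (-100, -65, +2.2).
∂h/∂x = -0.01381, ∂h/∂y = -0.01260 (det = -9125).
|∇h| = √(-0.01381² + -0.01260²) = 0.01869
Seepage velocity v = K·i/n = 0.35 × 0.01869 / 0.39 = 0.01677 m/day.
t = 750 / 0.01677 = 4.472e+04 days = 122 years.

120 years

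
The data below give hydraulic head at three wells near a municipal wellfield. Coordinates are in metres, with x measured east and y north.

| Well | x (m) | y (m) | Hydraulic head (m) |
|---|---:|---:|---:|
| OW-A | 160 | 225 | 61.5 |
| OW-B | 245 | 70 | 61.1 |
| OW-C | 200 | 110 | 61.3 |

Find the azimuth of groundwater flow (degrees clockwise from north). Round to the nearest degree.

With h = a·x + b·y + c and OW-A as origin, the differences give:
  85·a + (-155)·b = -0.4
  40·a + (-115)·b = -0.2
Eliminate b (×(-115) and ×(-155), subtract): -3575·a = 15.00 → a = ∂h/∂x = -0.004196
Back-substitute: b = ∂h/∂y = +0.0002797.
Flow direction (−∇h) has components (+0.004196 E, -0.0002797 N).
Azimuth = atan2(E, N) = atan2(+0.004196, -0.0002797) = 93.8° ≈ 094°.

094°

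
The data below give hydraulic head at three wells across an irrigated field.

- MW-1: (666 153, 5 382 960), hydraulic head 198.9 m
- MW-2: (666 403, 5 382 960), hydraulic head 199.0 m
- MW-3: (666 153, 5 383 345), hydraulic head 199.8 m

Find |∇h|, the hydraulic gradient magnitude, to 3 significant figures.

0.00237

∂h/∂x = (199.0 − 198.9) / (666403 − 666153) = +0.0004000
∂h/∂y = (199.8 − 198.9) / (5383345 − 5382960) = +0.002338
|∇h| = √(0.0004000² + 0.002338²) = 0.002372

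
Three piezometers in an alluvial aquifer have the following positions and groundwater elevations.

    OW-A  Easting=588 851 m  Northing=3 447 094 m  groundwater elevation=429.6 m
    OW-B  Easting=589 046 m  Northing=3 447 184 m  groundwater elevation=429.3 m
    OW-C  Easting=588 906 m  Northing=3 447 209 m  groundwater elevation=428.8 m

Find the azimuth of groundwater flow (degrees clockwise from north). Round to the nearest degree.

Differences from OW-A: to OW-B (Δx, Δy, Δh) = (195, 90, -0.3); to OW-C = (55, 115, -0.8).
Solve a·Δx + b·Δy = Δh: det = 195·115 − 55·90 = 17475.
∂h/∂x = [(-0.3)·115 − (-0.8)·90] / 17475 = +0.002146
∂h/∂y = [195·(-0.8) − 55·(-0.3)] / 17475 = -0.007983
Flow direction (−∇h) has components (-0.002146 E, +0.007983 N).
Azimuth = atan2(E, N) = atan2(-0.002146, +0.007983) = 345.0° ≈ 345°.

345°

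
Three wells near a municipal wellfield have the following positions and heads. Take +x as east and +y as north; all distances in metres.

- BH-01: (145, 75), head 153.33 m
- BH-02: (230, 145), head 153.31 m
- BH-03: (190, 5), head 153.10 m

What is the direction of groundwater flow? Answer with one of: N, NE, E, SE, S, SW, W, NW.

SE

Taking BH-01 as reference: BH-02−BH-01 = (85, 70, -0.02); BH-03−BH-01 = (45, -70, -0.23).
Determinant of the coordinate differences = 85·(-70) − 45·70 = -9100.
∂h/∂x = [(-0.02)·(-70) − (-0.23)·70] / -9100 = -0.001923
∂h/∂y = [85·(-0.23) − 45·(-0.02)] / -9100 = +0.002049
Flow = −∇h = (+0.001923 east, -0.002049 north), which points southeast.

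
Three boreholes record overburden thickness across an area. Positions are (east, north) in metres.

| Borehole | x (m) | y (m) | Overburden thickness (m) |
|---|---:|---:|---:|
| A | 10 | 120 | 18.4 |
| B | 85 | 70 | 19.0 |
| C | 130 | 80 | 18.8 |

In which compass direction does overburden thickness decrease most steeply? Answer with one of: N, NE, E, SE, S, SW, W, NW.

Taking A as reference: B−A = (75, -50, +0.6); C−A = (120, -40, +0.4).
Solve a·Δx + b·Δy = Δd: det = 75·(-40) − 120·(-50) = 3000.
∂d/∂x = [(+0.6)·(-40) − (+0.4)·(-50)] / 3000 = -0.001333
∂d/∂y = [75·(+0.4) − 120·(+0.6)] / 3000 = -0.01400
Steepest decrease is along −∇f = (+0.001333 E, +0.01400 N) → north.

N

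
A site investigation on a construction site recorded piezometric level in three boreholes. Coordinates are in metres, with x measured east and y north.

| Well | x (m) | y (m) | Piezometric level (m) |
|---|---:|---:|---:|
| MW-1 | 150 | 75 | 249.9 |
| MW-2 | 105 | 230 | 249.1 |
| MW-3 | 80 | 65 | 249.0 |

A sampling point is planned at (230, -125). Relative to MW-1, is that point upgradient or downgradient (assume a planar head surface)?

Differences from MW-1: to MW-2 (Δx, Δy, Δh) = (-45, 155, -0.8); to MW-3 = (-70, -10, -0.9).
Determinant of the coordinate differences = (-45)·(-10) − (-70)·155 = 11300.
∂h/∂x = [(-0.8)·(-10) − (-0.9)·155] / 11300 = +0.01305
∂h/∂y = [(-45)·(-0.9) − (-70)·(-0.8)] / 11300 = -0.001372
Head at (230, -125) = 249.9 + (+0.01305)·(80) + (-0.001372)·(-200) = 251.22 m.
That is higher than the 249.9 m at MW-1, so the point is upgradient.

upgradient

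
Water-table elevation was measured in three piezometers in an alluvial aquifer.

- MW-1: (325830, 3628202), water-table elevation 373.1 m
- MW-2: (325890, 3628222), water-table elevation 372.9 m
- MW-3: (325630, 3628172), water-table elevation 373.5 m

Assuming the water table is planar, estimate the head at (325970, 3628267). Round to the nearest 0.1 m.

Differences from MW-1: to MW-2 (Δx, Δy, Δh) = (60, 20, -0.2); to MW-3 = (-200, -30, +0.4).
Determinant of the coordinate differences = 60·(-30) − (-200)·20 = 2200.
∂h/∂x = [(-0.2)·(-30) − (+0.4)·20] / 2200 = -0.0009091
∂h/∂y = [60·(+0.4) − (-200)·(-0.2)] / 2200 = -0.007273
h(325970, 3628267) = 373.1 + (-0.0009091)·(140) + (-0.007273)·(65) = 373.1 -0.127 -0.473 = 372.500 m.

372.5 m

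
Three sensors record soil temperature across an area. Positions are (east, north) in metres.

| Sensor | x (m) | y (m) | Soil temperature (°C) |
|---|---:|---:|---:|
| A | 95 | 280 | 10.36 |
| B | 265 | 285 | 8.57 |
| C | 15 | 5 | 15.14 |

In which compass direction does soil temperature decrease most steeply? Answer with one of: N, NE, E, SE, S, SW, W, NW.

NE

Differences from A: to B (Δx, Δy, Δh) = (170, 5, -1.79); to C = (-80, -275, +4.78).
Determinant of the coordinate differences = 170·(-275) − (-80)·5 = -46350.
∂T/∂x = [(-1.79)·(-275) − (+4.78)·5] / -46350 = -0.01010
∂T/∂y = [170·(+4.78) − (-80)·(-1.79)] / -46350 = -0.01444
Steepest decrease is along −∇f = (+0.01010 E, +0.01444 N) → northeast.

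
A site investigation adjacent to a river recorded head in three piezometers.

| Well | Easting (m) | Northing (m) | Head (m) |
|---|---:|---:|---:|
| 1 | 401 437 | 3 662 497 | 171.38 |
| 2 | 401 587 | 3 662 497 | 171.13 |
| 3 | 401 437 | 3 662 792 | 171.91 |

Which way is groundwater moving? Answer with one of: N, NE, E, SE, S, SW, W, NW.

SE

∂h/∂x = (171.13 − 171.38) / (401587 − 401437) = -0.001667
∂h/∂y = (171.91 − 171.38) / (3662792 − 3662497) = +0.001797
Flow = −∇h = (+0.001667 east, -0.001797 north), which points southeast.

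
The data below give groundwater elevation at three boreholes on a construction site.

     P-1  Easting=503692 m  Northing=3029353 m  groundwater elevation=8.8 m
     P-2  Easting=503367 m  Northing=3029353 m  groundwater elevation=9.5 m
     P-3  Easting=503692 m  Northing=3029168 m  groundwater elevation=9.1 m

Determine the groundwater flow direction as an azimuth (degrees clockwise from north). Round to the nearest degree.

053°

∂h/∂x = (9.5 − 8.8) / (503367 − 503692) = -0.002154
∂h/∂y = (9.1 − 8.8) / (3029168 − 3029353) = -0.001622
Flow direction (−∇h) has components (+0.002154 E, +0.001622 N).
Azimuth = atan2(E, N) = atan2(+0.002154, +0.001622) = 53.0° ≈ 053°.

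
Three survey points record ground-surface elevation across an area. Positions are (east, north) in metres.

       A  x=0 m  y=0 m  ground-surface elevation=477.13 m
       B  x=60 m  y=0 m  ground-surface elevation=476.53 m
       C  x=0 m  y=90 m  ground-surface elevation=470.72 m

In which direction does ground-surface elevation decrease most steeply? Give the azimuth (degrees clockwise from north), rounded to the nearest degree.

∂z/∂x = (476.53 − 477.13) / (60 − 0) = -0.01000
∂z/∂y = (470.72 − 477.13) / (90 − 0) = -0.07122
Steepest decrease is along −∇f: components (+0.01000 E, +0.07122 N).
Azimuth = atan2(+0.01000, +0.07122) = 8.0° ≈ 008°.

008°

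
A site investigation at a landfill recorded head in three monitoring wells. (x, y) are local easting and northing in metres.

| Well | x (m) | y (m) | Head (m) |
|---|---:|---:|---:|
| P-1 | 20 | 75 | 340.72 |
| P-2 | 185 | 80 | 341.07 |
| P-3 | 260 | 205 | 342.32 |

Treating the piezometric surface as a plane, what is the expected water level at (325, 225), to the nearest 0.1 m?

With h = a·x + b·y + c and P-1 as origin, the differences give:
  165·a + 5·b = +0.35
  240·a + 130·b = +1.60
Eliminate b (×130 and ×5, subtract): 20250·a = 37.500 → a = ∂h/∂x = +0.001852
Back-substitute: b = ∂h/∂y = +0.008889.
h(325, 225) = 340.72 + (+0.001852)·(305) + (+0.008889)·(150) = 340.72 +0.565 +1.333 = 342.618 m.

342.6 m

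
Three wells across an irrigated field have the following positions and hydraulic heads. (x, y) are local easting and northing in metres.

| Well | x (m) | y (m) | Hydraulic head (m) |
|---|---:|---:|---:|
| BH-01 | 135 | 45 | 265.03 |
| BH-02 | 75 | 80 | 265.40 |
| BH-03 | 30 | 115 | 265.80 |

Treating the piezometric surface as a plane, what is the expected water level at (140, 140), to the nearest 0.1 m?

With h = a·x + b·y + c and BH-01 as origin, the differences give:
  (-60)·a + 35·b = +0.37
  (-105)·a + 70·b = +0.77
Eliminate b (×70 and ×35, subtract): -525·a = -1.050 → a = ∂h/∂x = +0.002000
Back-substitute: b = ∂h/∂y = +0.01400.
h(140, 140) = 265.03 + (+0.002000)·(5) + (+0.01400)·(95) = 265.03 +0.010 +1.330 = 266.370 m.

266.4 m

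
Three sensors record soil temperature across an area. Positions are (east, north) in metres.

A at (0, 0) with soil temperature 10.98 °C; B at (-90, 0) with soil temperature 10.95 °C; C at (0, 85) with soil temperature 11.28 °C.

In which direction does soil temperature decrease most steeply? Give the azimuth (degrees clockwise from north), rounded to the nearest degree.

∂T/∂x = (10.95 − 10.98) / (-90 − 0) = +0.0003333
∂T/∂y = (11.28 − 10.98) / (85 − 0) = +0.003529
Steepest decrease is along −∇f: components (-0.0003333 E, -0.003529 N).
Azimuth = atan2(-0.0003333, -0.003529) = 185.4° ≈ 185°.

185°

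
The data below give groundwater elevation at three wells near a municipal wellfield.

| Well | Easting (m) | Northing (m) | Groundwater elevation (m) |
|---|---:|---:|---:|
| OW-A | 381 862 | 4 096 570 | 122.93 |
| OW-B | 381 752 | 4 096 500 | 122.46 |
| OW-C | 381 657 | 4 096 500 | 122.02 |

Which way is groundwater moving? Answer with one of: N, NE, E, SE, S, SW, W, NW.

Taking OW-A as reference: OW-B−OW-A = (-110, -70, -0.47); OW-C−OW-A = (-205, -70, -0.91).
Solve a·Δx + b·Δy = Δh: det = (-110)·(-70) − (-205)·(-70) = -6650.
∂h/∂x = [(-0.47)·(-70) − (-0.91)·(-70)] / -6650 = +0.004632
∂h/∂y = [(-110)·(-0.91) − (-205)·(-0.47)] / -6650 = -0.0005639
Flow = −∇h = (-0.004632 east, +0.0005639 north), which points west.

W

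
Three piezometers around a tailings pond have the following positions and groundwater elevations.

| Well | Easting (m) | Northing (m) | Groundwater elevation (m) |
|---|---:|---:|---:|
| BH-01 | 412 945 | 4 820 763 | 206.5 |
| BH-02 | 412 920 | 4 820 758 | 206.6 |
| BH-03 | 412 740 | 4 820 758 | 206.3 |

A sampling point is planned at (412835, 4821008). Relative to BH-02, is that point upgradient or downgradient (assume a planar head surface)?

Taking BH-01 as reference: BH-02−BH-01 = (-25, -5, +0.1); BH-03−BH-01 = (-205, -5, -0.2).
Solve a·Δx + b·Δy = Δh: det = (-25)·(-5) − (-205)·(-5) = -900.
∂h/∂x = [(+0.1)·(-5) − (-0.2)·(-5)] / -900 = +0.001667
∂h/∂y = [(-25)·(-0.2) − (-205)·(+0.1)] / -900 = -0.02833
Head at (412835, 4821008) = 206.5 + (+0.001667)·(-110) + (-0.02833)·(245) = 199.37 m.
That is lower than the 206.6 m at BH-02, so the point is downgradient.

downgradient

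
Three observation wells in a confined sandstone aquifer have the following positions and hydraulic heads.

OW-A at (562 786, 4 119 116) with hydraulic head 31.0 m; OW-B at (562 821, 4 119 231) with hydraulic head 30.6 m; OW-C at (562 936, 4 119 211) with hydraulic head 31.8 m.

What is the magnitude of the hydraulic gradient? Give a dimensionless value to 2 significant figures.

0.011

With h = a·x + b·y + c and OW-A as origin, the differences give:
  35·a + 115·b = -0.4
  150·a + 95·b = +0.8
Eliminate b (×95 and ×115, subtract): -13925·a = -130.00 → a = ∂h/∂x = +0.009336
Back-substitute: b = ∂h/∂y = -0.006320.
|∇h| = √(0.009336² + -0.006320²) = 0.01127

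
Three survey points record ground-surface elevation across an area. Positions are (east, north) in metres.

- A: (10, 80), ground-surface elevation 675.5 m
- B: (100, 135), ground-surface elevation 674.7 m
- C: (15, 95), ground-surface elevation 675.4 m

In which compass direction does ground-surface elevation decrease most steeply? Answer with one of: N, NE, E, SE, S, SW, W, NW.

NE

Taking A as reference: B−A = (90, 55, -0.8); C−A = (5, 15, -0.1).
Determinant of the coordinate differences = 90·15 − 5·55 = 1075.
∂z/∂x = [(-0.8)·15 − (-0.1)·55] / 1075 = -0.006047
∂z/∂y = [90·(-0.1) − 5·(-0.8)] / 1075 = -0.004651
Steepest decrease is along −∇f = (+0.006047 E, +0.004651 N) → northeast.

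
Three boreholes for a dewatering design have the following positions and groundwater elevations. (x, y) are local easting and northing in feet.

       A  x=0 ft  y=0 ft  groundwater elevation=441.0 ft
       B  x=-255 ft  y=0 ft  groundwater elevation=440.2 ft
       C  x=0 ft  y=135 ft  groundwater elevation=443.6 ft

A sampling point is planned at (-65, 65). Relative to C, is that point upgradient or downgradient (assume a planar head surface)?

downgradient

∂h/∂x = (440.2 − 441.0) / (-255 − 0) = +0.003137
∂h/∂y = (443.6 − 441.0) / (135 − 0) = +0.01926
Head at (-65, 65) = 441.0 + (+0.003137)·(-65) + (+0.01926)·(65) = 442.05 ft.
That is lower than the 443.6 ft at C, so the point is downgradient.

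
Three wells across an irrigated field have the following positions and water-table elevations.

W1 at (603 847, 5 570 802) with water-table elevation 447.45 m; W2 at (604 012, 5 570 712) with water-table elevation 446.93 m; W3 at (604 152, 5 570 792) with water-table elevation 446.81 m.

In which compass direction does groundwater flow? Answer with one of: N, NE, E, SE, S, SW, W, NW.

SE

With h = a·x + b·y + c and W1 as origin, the differences give:
  165·a + (-90)·b = -0.52
  305·a + (-10)·b = -0.64
Eliminate b (×(-10) and ×(-90), subtract): 25800·a = -52.400 → a = ∂h/∂x = -0.002031
Back-substitute: b = ∂h/∂y = +0.002054.
Flow = −∇h = (+0.002031 east, -0.002054 north), which points southeast.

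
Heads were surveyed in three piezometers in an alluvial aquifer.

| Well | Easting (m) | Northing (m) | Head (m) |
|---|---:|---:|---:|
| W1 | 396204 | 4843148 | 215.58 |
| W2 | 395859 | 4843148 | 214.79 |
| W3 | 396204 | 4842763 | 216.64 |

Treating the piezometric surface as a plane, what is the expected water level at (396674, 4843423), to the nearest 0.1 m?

215.9 m

∂h/∂x = (214.79 − 215.58) / (395859 − 396204) = +0.002290
∂h/∂y = (216.64 − 215.58) / (4842763 − 4843148) = -0.002753
h(396674, 4843423) = 215.58 + (+0.002290)·(470) + (-0.002753)·(275) = 215.58 +1.076 -0.757 = 215.899 m.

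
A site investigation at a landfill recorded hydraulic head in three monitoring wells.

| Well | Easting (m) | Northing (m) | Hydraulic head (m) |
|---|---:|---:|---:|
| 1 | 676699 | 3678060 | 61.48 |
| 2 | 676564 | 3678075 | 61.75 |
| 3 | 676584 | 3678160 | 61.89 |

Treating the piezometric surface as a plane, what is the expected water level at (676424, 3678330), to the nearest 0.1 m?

Differences from 1: to 2 (Δx, Δy, Δh) = (-135, 15, +0.27); to 3 = (-115, 100, +0.41).
Solve a·Δx + b·Δy = Δh: det = (-135)·100 − (-115)·15 = -11775.
∂h/∂x = [(+0.27)·100 − (+0.41)·15] / -11775 = -0.001771
∂h/∂y = [(-135)·(+0.41) − (-115)·(+0.27)] / -11775 = +0.002064
h(676424, 3678330) = 61.48 + (-0.001771)·(-275) + (+0.002064)·(270) = 61.48 +0.487 +0.557 = 62.524 m.

62.5 m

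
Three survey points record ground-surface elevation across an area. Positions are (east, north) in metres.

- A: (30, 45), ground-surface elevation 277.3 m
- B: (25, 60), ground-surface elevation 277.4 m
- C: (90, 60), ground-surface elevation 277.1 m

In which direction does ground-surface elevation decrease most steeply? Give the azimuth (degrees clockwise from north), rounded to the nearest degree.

138°

Differences from A: to B (Δx, Δy, Δh) = (-5, 15, +0.1); to C = (60, 15, -0.2).
Solve a·Δx + b·Δy = Δz: det = (-5)·15 − 60·15 = -975.
∂z/∂x = [(+0.1)·15 − (-0.2)·15] / -975 = -0.004615
∂z/∂y = [(-5)·(-0.2) − 60·(+0.1)] / -975 = +0.005128
Steepest decrease is along −∇f: components (+0.004615 E, -0.005128 N).
Azimuth = atan2(+0.004615, -0.005128) = 138.0° ≈ 138°.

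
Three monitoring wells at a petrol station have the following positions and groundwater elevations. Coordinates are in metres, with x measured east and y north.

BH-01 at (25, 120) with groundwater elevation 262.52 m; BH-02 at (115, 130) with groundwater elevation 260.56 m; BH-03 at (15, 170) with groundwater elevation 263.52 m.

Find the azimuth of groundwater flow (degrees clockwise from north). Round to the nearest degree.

Taking BH-01 as reference: BH-02−BH-01 = (90, 10, -1.96); BH-03−BH-01 = (-10, 50, +1.00).
Determinant of the coordinate differences = 90·50 − (-10)·10 = 4600.
∂h/∂x = [(-1.96)·50 − (+1.00)·10] / 4600 = -0.02348
∂h/∂y = [90·(+1.00) − (-10)·(-1.96)] / 4600 = +0.01530
Flow direction (−∇h) has components (+0.02348 E, -0.01530 N).
Azimuth = atan2(E, N) = atan2(+0.02348, -0.01530) = 123.1° ≈ 123°.

123°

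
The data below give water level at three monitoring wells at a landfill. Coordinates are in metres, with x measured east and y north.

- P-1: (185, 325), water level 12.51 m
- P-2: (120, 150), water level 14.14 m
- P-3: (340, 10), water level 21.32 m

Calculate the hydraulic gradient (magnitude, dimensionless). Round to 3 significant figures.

Taking P-1 as reference: P-2−P-1 = (-65, -175, +1.63); P-3−P-1 = (155, -315, +8.81).
Solve a·Δx + b·Δy = Δh: det = (-65)·(-315) − 155·(-175) = 47600.
∂h/∂x = [(+1.63)·(-315) − (+8.81)·(-175)] / 47600 = +0.02160
∂h/∂y = [(-65)·(+8.81) − 155·(+1.63)] / 47600 = -0.01734
|∇h| = √(0.02160² + -0.01734²) = 0.0277

0.0277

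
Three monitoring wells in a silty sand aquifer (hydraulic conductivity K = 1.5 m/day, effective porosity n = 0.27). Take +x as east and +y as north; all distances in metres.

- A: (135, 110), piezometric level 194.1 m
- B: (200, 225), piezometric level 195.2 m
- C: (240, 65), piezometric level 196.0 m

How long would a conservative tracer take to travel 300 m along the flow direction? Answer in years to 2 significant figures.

With h = a·x + b·y + c and A as origin, the differences give:
  65·a + 115·b = +1.1
  105·a + (-45)·b = +1.9
Eliminate b (×(-45) and ×115, subtract): -15000·a = -268.00 → a = ∂h/∂x = +0.01787
Back-substitute: b = ∂h/∂y = -0.0005333.
|∇h| = √(0.01787² + -0.0005333²) = 0.01788
Seepage velocity v = K·i/n = 1.5 × 0.01788 / 0.27 = 0.09933 m/day.
t = 300 / 0.09933 = 3020 days = 8.27 years.

8.3 years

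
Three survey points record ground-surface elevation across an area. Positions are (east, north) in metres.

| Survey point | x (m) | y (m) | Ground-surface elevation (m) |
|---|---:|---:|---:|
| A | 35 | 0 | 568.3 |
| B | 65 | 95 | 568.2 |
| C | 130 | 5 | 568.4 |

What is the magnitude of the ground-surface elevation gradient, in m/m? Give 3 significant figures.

Differences from A: to B (Δx, Δy, Δh) = (30, 95, -0.1); to C = (95, 5, +0.1).
Solve a·Δx + b·Δy = Δz: det = 30·5 − 95·95 = -8875.
∂z/∂x = [(-0.1)·5 − (+0.1)·95] / -8875 = +0.001127
∂z/∂y = [30·(+0.1) − 95·(-0.1)] / -8875 = -0.001408
|∇f| = √(0.001127² + -0.001408²) = 0.001803 m/m

0.00180 m/m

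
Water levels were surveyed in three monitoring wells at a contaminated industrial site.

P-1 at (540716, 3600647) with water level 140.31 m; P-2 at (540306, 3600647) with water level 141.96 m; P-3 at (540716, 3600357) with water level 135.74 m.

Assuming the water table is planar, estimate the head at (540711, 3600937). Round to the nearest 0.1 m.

∂h/∂x = (141.96 − 140.31) / (540306 − 540716) = -0.004024
∂h/∂y = (135.74 − 140.31) / (3600357 − 3600647) = +0.01576
h(540711, 3600937) = 140.31 + (-0.004024)·(-5) + (+0.01576)·(290) = 140.31 +0.020 +4.570 = 144.900 m.

144.9 m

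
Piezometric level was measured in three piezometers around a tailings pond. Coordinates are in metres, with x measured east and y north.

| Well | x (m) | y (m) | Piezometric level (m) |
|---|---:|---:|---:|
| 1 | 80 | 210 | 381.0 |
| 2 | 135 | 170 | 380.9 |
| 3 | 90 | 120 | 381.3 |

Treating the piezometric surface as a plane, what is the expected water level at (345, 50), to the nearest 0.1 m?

380.4 m

With h = a·x + b·y + c and 1 as origin, the differences give:
  55·a + (-40)·b = -0.1
  10·a + (-90)·b = +0.3
Eliminate b (×(-90) and ×(-40), subtract): -4550·a = 21.00 → a = ∂h/∂x = -0.004615
Back-substitute: b = ∂h/∂y = -0.003846.
h(345, 50) = 381.0 + (-0.004615)·(265) + (-0.003846)·(-160) = 381.0 -1.223 +0.615 = 380.392 m.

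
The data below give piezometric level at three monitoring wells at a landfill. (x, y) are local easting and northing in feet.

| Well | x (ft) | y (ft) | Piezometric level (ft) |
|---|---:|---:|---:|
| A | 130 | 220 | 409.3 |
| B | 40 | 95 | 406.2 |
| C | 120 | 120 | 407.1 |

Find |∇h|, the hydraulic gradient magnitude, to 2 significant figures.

0.022

Taking A as reference: B−A = (-90, -125, -3.1); C−A = (-10, -100, -2.2).
Determinant of the coordinate differences = (-90)·(-100) − (-10)·(-125) = 7750.
∂h/∂x = [(-3.1)·(-100) − (-2.2)·(-125)] / 7750 = +0.004516
∂h/∂y = [(-90)·(-2.2) − (-10)·(-3.1)] / 7750 = +0.02155
|∇h| = √(0.004516² + 0.02155²) = 0.02202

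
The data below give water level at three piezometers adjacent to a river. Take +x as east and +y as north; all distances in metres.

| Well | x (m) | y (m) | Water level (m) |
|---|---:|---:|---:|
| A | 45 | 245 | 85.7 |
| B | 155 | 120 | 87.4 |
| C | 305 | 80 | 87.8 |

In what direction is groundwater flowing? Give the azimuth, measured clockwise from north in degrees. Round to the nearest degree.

Differences from A: to B (Δx, Δy, Δh) = (110, -125, +1.7); to C = (260, -165, +2.1).
Determinant of the coordinate differences = 110·(-165) − 260·(-125) = 14350.
∂h/∂x = [(+1.7)·(-165) − (+2.1)·(-125)] / 14350 = -0.001254
∂h/∂y = [110·(+2.1) − 260·(+1.7)] / 14350 = -0.01470
Flow direction (−∇h) has components (+0.001254 E, +0.01470 N).
Azimuth = atan2(E, N) = atan2(+0.001254, +0.01470) = 4.9° ≈ 005°.

005°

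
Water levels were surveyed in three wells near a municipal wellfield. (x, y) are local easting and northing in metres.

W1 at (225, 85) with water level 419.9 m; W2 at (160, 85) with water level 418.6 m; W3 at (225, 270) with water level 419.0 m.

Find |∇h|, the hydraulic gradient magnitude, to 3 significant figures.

Three-point gradient (reference W1): Δ to W2 = (-65, 0, -1.3), Δ to W3 = (0, 185, -0.9).
∂h/∂x = +0.02000, ∂h/∂y = -0.004865 (det = -12025).
|∇h| = √(0.02000² + -0.004865²) = 0.02058

0.0206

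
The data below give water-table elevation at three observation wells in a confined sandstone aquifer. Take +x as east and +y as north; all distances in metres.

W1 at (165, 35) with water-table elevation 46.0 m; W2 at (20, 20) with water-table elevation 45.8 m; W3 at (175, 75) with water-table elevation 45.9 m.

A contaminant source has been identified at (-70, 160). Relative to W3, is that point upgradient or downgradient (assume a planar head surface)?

downgradient

Taking W1 as reference: W2−W1 = (-145, -15, -0.2); W3−W1 = (10, 40, -0.1).
Solve a·Δx + b·Δy = Δh: det = (-145)·40 − 10·(-15) = -5650.
∂h/∂x = [(-0.2)·40 − (-0.1)·(-15)] / -5650 = +0.001681
∂h/∂y = [(-145)·(-0.1) − 10·(-0.2)] / -5650 = -0.002920
Head at (-70, 160) = 46.0 + (+0.001681)·(-235) + (-0.002920)·(125) = 45.24 m.
That is lower than the 45.9 m at W3, so the point is downgradient.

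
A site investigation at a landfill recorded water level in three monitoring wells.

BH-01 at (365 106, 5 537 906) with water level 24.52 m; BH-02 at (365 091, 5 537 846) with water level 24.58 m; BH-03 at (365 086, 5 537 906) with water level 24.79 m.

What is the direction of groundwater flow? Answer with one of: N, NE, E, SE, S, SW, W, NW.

With h = a·x + b·y + c and BH-01 as origin, the differences give:
  (-15)·a + (-60)·b = +0.06
  (-20)·a + 0·b = +0.27
Eliminate b (×0 and ×(-60), subtract): -1200·a = 16.200 → a = ∂h/∂x = -0.01350
Back-substitute: b = ∂h/∂y = +0.002375.
Flow = −∇h = (+0.01350 east, -0.002375 north), which points east.

E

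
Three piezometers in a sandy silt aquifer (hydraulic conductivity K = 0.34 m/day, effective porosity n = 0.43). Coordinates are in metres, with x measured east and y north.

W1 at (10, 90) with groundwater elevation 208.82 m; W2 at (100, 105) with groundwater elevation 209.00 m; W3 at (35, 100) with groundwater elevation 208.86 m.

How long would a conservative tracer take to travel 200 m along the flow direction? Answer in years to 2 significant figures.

240 years

Differences from W1: to W2 (Δx, Δy, Δh) = (90, 15, +0.18); to W3 = (25, 10, +0.04).
Determinant of the coordinate differences = 90·10 − 25·15 = 525.
∂h/∂x = [(+0.18)·10 − (+0.04)·15] / 525 = +0.002286
∂h/∂y = [90·(+0.04) − 25·(+0.18)] / 525 = -0.001714
|∇h| = √(0.002286² + -0.001714²) = 0.002857
Seepage velocity v = K·i/n = 0.34 × 0.002857 / 0.43 = 0.002259 m/day.
t = 200 / 0.002259 = 8.853e+04 days = 242 years.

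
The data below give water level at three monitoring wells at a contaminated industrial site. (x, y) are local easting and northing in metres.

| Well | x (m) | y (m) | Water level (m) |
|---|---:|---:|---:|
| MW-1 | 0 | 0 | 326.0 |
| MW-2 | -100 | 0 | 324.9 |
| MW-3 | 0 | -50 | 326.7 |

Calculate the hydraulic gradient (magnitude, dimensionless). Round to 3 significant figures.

0.0178

∂h/∂x = (324.9 − 326.0) / (-100 − 0) = +0.01100
∂h/∂y = (326.7 − 326.0) / (-50 − 0) = -0.01400
|∇h| = √(0.01100² + -0.01400²) = 0.0178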